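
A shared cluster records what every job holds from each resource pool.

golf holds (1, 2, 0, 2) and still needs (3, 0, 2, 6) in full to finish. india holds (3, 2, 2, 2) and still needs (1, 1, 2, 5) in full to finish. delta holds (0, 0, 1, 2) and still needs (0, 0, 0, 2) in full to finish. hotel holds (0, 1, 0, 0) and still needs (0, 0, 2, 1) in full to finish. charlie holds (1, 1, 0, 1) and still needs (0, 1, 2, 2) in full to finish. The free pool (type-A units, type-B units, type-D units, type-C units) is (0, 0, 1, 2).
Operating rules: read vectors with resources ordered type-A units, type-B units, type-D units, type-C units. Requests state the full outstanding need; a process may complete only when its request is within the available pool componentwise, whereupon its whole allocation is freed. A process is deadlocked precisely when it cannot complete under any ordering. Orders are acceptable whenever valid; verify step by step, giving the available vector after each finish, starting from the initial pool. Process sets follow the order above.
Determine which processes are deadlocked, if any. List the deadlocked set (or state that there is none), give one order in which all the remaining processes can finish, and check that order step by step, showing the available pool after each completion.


Nothing here is deadlocked.
Key observation: beginning at delta, releases accumulate fast enough that every process eventually fits.
One completion order for the rest: delta, hotel, charlie, india, golf. Verifying each step:
  pool = (0, 0, 1, 2)
  run delta (needs (0, 0, 0, 2), free (0, 0, 1, 2)); after release of (0, 0, 1, 2) the pool is (0, 0, 2, 4)
  run hotel (needs (0, 0, 2, 1), free (0, 0, 2, 4)); after release of (0, 1, 0, 0) the pool is (0, 1, 2, 4)
  run charlie (needs (0, 1, 2, 2), free (0, 1, 2, 4)); after release of (1, 1, 0, 1) the pool is (1, 2, 2, 5)
  run india (needs (1, 1, 2, 5), free (1, 2, 2, 5)); after release of (3, 2, 2, 2) the pool is (4, 4, 4, 7)
  run golf (needs (3, 0, 2, 6), free (4, 4, 4, 7)); after release of (1, 2, 0, 2) the pool is (5, 6, 4, 9)


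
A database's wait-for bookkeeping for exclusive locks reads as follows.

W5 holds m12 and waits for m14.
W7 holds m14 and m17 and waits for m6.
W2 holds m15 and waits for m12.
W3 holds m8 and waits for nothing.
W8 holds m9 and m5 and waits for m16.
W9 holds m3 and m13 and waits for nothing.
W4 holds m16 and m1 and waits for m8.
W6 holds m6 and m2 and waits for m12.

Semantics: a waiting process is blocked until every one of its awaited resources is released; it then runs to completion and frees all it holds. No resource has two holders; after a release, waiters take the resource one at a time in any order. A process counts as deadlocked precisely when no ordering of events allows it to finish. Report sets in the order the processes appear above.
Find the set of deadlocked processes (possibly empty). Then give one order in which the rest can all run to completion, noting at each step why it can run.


Deadlocked: W5, W7, W2 and W6.
Key observation: the waits loop around W5 -> W7 -> W6 -> W5 with no way out; W2 waits into the deadlock from upstream.
The rest can finish in the order W3, W9, W4, W8.
Step-by-step check:
  run W3 (it waits on nothing); releases m8
  run W9 (it waits on nothing); releases m3 and m13
  W4 waits on m8 — all released -> runs and releases m16 and m1
  W8 waits on m16 — all released -> runs and releases m9 and m5


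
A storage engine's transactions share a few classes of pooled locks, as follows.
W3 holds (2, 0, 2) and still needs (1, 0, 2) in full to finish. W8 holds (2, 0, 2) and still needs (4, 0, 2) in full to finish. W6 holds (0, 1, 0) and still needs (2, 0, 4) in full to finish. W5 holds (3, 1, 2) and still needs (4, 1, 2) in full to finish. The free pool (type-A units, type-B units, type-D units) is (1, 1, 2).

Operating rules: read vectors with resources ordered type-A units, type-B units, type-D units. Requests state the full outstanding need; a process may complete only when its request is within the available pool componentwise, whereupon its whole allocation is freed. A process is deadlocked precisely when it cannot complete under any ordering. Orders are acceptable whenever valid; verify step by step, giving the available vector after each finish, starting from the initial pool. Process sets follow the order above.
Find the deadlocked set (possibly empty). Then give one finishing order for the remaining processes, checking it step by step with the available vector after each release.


Deadlocked: W8 and W5.
Key observation: the wall is type-A units: completing W3, W6 brings the pool only to (3, 2, 4), and all the rest need more.
One completion order for the rest: W3, W6. Walking it through:
  pool = (1, 1, 2)
  run W3 (needs (1, 0, 2), free (1, 1, 2)); after release of (2, 0, 2) the pool is (3, 1, 4)
  run W6 (needs (2, 0, 4), free (3, 1, 4)); after release of (0, 1, 0) the pool is (3, 2, 4)
None of the blocked processes ever fits:
  blocked: W8 wants (4, 0, 2), pool (3, 2, 4) — not enough type-A units
  blocked: W5 wants (4, 1, 2), pool (3, 2, 4) — not enough type-A units


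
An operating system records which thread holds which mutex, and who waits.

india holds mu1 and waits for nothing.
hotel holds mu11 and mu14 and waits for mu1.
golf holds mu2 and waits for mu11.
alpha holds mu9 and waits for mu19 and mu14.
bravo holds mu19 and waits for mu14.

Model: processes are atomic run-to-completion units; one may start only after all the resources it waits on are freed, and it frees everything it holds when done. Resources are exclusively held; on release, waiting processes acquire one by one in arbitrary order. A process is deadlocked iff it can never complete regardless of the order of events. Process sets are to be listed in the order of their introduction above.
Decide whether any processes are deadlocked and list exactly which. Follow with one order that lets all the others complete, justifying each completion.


The deadlocked set is empty.
Key observation: all waits point, directly or indirectly, at processes that can finish, so nothing is permanently blocked.
The rest can finish in the order india, hotel, golf, bravo, alpha.
Walking it through:
  india waits on nothing -> runs at once and releases mu1
  hotel: everything it awaited (mu1) is free; runs, freeing mu11 and mu14
  golf: everything it awaited (mu11) is free; runs, freeing mu2
  bravo: everything it awaited (mu14) is free; runs, freeing mu19
  alpha: everything it awaited (mu19 and mu14) is free; runs, freeing mu9


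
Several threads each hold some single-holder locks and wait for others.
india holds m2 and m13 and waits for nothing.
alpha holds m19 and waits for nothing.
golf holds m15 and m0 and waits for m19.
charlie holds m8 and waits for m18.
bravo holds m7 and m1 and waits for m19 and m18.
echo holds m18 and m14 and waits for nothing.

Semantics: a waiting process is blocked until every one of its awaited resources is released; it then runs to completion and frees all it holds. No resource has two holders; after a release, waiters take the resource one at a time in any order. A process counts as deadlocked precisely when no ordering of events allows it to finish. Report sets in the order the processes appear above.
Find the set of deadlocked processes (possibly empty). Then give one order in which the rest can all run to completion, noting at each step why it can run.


No process is deadlocked.
Key observation: every chain of waits terminates; starting from the processes that wait on nothing, all the rest unlock in turn.
One completion order for the rest: echo, alpha, india, bravo, charlie, golf.
Check, step by step:
  run echo (it waits on nothing); releases m18 and m14
  run alpha (it waits on nothing); releases m19
  run india (it waits on nothing); releases m2 and m13
  run bravo (all its waits — m19 and m18 — are resolved); releases m7 and m1
  run charlie (all its waits — m18 — are resolved); releases m8
  run golf (all its waits — m19 — are resolved); releases m15 and m0


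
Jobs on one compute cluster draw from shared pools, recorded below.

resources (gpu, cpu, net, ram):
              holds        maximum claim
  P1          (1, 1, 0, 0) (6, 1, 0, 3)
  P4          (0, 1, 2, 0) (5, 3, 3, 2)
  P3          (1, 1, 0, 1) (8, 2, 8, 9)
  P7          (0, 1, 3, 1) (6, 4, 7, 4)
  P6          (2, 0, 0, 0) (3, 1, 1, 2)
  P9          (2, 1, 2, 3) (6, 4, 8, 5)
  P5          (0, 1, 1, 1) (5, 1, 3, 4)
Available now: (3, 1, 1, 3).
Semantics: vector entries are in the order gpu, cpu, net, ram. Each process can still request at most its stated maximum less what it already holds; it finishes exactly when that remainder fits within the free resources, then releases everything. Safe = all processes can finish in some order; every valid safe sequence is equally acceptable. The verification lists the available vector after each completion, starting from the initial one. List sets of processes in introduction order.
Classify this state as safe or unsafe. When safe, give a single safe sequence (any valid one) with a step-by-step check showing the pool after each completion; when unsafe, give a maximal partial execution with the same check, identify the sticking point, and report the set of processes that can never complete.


SAFE — a valid safe sequence is P6, P1, P4, P5, P7, P9, P3.
Key observation: at P6 the run first touches a limit — (1, 1, 1, 2) against (3, 1, 1, 3), exact on a resource it actually requests.
Verifying each step:
  pool = (3, 1, 1, 3)
  P6: need (1, 1, 1, 2) fits (3, 1, 1, 3); releases (2, 0, 0, 0), pool now (5, 1, 1, 3)
  P1: need (5, 0, 0, 3) fits (5, 1, 1, 3); releases (1, 1, 0, 0), pool now (6, 2, 1, 3)
  P4: need (5, 2, 1, 2) fits (6, 2, 1, 3); releases (0, 1, 2, 0), pool now (6, 3, 3, 3)
  P5: need (5, 0, 2, 3) fits (6, 3, 3, 3); releases (0, 1, 1, 1), pool now (6, 4, 4, 4)
  P7: need (6, 3, 4, 3) fits (6, 4, 4, 4); releases (0, 1, 3, 1), pool now (6, 5, 7, 5)
  P9: need (4, 3, 6, 2) fits (6, 5, 7, 5); releases (2, 1, 2, 3), pool now (8, 6, 9, 8)
  P3: need (7, 1, 8, 8) fits (8, 6, 9, 8); releases (1, 1, 0, 1), pool now (9, 7, 9, 9)


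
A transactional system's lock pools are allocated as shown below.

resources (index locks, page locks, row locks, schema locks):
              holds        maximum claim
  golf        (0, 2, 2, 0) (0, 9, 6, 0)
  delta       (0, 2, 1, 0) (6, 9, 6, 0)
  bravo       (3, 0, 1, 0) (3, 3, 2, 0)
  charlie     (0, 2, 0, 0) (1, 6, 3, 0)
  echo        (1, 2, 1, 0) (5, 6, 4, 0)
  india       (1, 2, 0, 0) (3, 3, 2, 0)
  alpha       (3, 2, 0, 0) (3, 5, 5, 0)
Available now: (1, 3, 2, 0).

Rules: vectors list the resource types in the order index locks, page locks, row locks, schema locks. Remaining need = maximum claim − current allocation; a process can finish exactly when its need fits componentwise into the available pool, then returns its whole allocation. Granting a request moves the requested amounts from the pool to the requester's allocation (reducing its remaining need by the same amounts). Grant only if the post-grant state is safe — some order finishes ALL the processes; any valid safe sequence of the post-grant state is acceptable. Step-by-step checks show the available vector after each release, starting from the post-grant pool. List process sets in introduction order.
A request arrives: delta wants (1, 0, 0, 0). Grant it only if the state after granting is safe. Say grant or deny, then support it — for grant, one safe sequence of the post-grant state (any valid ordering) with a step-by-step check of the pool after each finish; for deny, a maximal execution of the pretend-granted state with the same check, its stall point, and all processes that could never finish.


GRANT: granting preserves safety; a valid post-grant sequence is bravo, india, echo, charlie, golf, alpha, delta.
Key observation: (0, 3, 2, 0) free after granting still covers bravo first, and each release covers the next.
Check on the post-grant state, step by step:
  pool = (0, 3, 2, 0)
  bravo needs (0, 3, 1, 0) <= (0, 3, 2, 0) -> finishes; pool += (3, 0, 1, 0) = (3, 3, 3, 0)
  india needs (2, 1, 2, 0) <= (3, 3, 3, 0) -> finishes; pool += (1, 2, 0, 0) = (4, 5, 3, 0)
  echo needs (4, 4, 3, 0) <= (4, 5, 3, 0) -> finishes; pool += (1, 2, 1, 0) = (5, 7, 4, 0)
  charlie needs (1, 4, 3, 0) <= (5, 7, 4, 0) -> finishes; pool += (0, 2, 0, 0) = (5, 9, 4, 0)
  golf needs (0, 7, 4, 0) <= (5, 9, 4, 0) -> finishes; pool += (0, 2, 2, 0) = (5, 11, 6, 0)
  alpha needs (0, 3, 5, 0) <= (5, 11, 6, 0) -> finishes; pool += (3, 2, 0, 0) = (8, 13, 6, 0)
  delta needs (5, 7, 5, 0) <= (8, 13, 6, 0) -> finishes; pool += (1, 2, 1, 0) = (9, 15, 7, 0)


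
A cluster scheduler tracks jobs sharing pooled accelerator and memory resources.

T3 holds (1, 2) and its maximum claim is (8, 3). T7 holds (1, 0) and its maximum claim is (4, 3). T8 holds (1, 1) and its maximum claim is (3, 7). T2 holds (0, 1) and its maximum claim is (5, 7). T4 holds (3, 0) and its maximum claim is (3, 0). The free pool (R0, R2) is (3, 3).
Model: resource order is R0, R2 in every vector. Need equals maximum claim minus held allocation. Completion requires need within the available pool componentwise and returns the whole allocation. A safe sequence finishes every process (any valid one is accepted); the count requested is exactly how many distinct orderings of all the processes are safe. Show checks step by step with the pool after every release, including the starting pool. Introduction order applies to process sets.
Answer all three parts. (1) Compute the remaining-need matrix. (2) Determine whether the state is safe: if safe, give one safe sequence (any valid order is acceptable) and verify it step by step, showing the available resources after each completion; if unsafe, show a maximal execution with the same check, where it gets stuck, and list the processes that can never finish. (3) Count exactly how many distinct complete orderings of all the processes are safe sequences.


(1) Need matrix, components ordered R0, R2:
  T3: (7, 1)
  T7: (3, 3)
  T8: (2, 6)
  T2: (5, 6)
  T4: (0, 0)
(2) UNSAFE.
Key observation: R2 is the bottleneck — with T7, T4, T3 done the pool holds (8, 5), short of every remaining need.
Going as far as possible: T7, T4, T3; after that, nothing fits. Walking it through:
  pool = (3, 3)
  run T7 (needs (3, 3), free (3, 3)); after release of (1, 0) the pool is (4, 3)
  run T4 (needs (0, 0), free (4, 3)); after release of (3, 0) the pool is (7, 3)
  run T3 (needs (7, 1), free (7, 3)); after release of (1, 2) the pool is (8, 5)
  T8 still needs (2, 6) but only (8, 5) is free — short on R2
  T2 still needs (5, 6) but only (8, 5) is free — short on R2
Never able to finish: T8 and T2.
(3) The exact count: 0 of the possible complete orderings are safe sequences.


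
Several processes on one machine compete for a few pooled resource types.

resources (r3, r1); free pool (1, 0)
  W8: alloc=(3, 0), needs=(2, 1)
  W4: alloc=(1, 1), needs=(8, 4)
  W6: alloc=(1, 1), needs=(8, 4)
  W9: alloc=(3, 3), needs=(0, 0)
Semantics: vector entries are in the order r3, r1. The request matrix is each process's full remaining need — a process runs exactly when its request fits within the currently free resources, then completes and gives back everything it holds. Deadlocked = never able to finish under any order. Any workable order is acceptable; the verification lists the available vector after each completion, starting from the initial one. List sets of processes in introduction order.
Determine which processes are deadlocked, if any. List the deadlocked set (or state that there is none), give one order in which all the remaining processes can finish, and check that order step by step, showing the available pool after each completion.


The deadlocked set is W4 and W6.
Key observation: the wall is r3: completing W9, W8 brings the pool only to (7, 3), and all the rest need more.
The rest can finish in the order W9, W8. Verifying each step:
  pool = (1, 0)
  W9: need (0, 0) fits (1, 0); releases (3, 3), pool now (4, 3)
  W8: need (2, 1) fits (4, 3); releases (3, 0), pool now (7, 3)
None of the blocked processes ever fits:
  W4 cannot run: need (8, 4) vs free (7, 3) (insufficient r3 and r1)
  W6 cannot run: need (8, 4) vs free (7, 3) (insufficient r3 and r1)


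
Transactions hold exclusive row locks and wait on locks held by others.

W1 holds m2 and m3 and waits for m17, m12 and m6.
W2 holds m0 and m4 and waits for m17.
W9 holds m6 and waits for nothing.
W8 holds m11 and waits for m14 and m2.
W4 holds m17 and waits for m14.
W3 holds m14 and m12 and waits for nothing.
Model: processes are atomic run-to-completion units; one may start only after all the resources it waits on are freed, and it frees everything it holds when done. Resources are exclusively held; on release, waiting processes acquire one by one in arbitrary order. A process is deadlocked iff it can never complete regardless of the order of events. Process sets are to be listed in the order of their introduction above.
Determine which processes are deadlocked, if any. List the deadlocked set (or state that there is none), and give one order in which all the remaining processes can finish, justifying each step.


The deadlocked set is empty.
Key observation: every chain of waits terminates; starting from the processes that wait on nothing, all the rest unlock in turn.
One completion order for the rest: W9, W3, W4, W1, W8, W2.
Step-by-step check:
  W9 waits on nothing -> runs at once and releases m6
  W3 waits on nothing -> runs at once and releases m14 and m12
  W4 waits on m14 — all released -> runs and releases m17
  W1 waits on m17, m12 and m6 — all released -> runs and releases m2 and m3
  W8 waits on m14 and m2 — all released -> runs and releases m11
  W2 waits on m17 — all released -> runs and releases m0 and m4


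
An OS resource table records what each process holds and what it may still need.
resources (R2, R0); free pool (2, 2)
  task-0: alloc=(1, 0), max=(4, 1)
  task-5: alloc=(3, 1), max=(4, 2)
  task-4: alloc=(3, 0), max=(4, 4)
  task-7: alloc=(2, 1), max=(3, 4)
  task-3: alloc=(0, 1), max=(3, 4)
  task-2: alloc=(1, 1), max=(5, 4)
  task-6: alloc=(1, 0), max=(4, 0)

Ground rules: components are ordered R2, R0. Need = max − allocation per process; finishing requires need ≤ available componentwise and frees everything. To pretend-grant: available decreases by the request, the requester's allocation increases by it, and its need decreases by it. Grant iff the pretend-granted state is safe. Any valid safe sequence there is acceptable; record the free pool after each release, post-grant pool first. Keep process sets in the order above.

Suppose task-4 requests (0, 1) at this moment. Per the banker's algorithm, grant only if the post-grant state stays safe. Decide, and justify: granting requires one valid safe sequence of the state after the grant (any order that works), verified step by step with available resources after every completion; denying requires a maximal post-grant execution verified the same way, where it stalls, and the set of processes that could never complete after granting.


DENY. Granting would leave the state unsafe.
Key observation: R0 is the bottleneck — with task-5, task-6, task-0 done the pool holds (7, 2), short of every remaining need.
Pretend the grant happened; the run task-5, task-6, task-0 goes as far as possible. Walking it through:
  pool = (2, 1)
  run task-5 (needs (1, 1), free (2, 1)); after release of (3, 1) the pool is (5, 2)
  run task-6 (needs (3, 0), free (5, 2)); after release of (1, 0) the pool is (6, 2)
  run task-0 (needs (3, 1), free (6, 2)); after release of (1, 0) the pool is (7, 2)
  blocked: task-4 wants (1, 3), pool (7, 2) — not enough R0
  blocked: task-7 wants (1, 3), pool (7, 2) — not enough R0
  blocked: task-3 wants (3, 3), pool (7, 2) — not enough R0
  blocked: task-2 wants (4, 3), pool (7, 2) — not enough R0
Processes that could never finish after the grant: task-4, task-7, task-3 and task-2.


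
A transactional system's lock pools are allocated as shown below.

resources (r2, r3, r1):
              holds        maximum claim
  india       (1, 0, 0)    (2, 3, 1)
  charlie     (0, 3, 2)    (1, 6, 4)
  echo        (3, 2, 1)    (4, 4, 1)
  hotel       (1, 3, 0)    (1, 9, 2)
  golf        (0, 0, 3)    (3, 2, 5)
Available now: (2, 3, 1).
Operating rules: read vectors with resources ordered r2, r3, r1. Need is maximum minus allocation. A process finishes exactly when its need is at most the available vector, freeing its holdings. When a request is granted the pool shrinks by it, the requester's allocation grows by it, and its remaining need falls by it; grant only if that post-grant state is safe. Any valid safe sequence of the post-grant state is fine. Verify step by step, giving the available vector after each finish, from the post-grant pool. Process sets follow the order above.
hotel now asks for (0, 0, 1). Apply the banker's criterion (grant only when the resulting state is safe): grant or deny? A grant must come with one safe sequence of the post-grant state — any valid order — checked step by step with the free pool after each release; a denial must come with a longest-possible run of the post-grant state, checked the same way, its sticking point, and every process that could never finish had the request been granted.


DENY: after the grant no complete ordering would exist.
Key observation: after echo, india the pool peaks at (6, 5, 1), and each blocked process is short somewhere: charlie on r1; hotel on r3; golf on r1.
Pretend the grant happened; the run echo, india goes as far as possible. Check, step by step:
  pool = (2, 3, 0)
  echo needs (1, 2, 0) <= (2, 3, 0) -> finishes; pool += (3, 2, 1) = (5, 5, 1)
  india needs (1, 3, 1) <= (5, 5, 1) -> finishes; pool += (1, 0, 0) = (6, 5, 1)
  blocked: charlie wants (1, 3, 2), pool (6, 5, 1) — not enough r1
  blocked: hotel wants (0, 6, 1), pool (6, 5, 1) — not enough r3
  blocked: golf wants (3, 2, 2), pool (6, 5, 1) — not enough r1
Processes that could never finish after the grant: charlie, hotel and golf.


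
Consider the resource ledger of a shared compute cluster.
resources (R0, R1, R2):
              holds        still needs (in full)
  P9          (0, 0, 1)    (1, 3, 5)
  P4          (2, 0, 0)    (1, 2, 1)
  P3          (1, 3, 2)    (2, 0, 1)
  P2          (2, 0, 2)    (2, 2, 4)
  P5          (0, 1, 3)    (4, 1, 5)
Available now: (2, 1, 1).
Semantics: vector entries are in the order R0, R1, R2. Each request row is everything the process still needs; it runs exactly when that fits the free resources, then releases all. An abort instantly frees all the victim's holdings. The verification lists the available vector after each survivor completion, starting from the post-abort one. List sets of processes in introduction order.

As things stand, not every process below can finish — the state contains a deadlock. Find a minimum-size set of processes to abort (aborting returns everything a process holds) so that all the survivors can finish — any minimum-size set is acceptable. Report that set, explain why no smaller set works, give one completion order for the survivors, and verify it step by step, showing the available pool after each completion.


Abort P2.
Key observation: P5 had no path to completion before; after the abort of P2 ((2, 0, 2) returned), step 2 is where it fits.
Minimality: the empty abort set fails — the state is deadlocked as it stands.
The survivors complete as P3, P5, P9, P4. Check, step by step (starting from the post-abort pool):
  pool = (4, 1, 3)
  P3 needs (2, 0, 1) <= (4, 1, 3) -> finishes; pool += (1, 3, 2) = (5, 4, 5)
  P5 needs (4, 1, 5) <= (5, 4, 5) -> finishes; pool += (0, 1, 3) = (5, 5, 8)
  P9 needs (1, 3, 5) <= (5, 5, 8) -> finishes; pool += (0, 0, 1) = (5, 5, 9)
  P4 needs (1, 2, 1) <= (5, 5, 9) -> finishes; pool += (2, 0, 0) = (7, 5, 9)


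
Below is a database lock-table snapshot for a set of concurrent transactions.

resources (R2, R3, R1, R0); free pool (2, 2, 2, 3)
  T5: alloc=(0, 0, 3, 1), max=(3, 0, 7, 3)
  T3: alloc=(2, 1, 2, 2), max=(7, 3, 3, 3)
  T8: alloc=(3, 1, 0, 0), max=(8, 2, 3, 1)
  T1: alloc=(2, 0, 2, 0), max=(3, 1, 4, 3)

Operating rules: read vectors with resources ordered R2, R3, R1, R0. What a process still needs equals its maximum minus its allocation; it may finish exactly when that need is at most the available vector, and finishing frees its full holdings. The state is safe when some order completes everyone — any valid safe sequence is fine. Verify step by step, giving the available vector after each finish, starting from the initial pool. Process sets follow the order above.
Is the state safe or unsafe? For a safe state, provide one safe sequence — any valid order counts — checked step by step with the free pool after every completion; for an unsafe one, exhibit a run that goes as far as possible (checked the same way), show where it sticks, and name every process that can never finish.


UNSAFE.
Key observation: T1, T5 can finish, but then (4, 2, 7, 4) is all there is, and the blocked group's R2 demands exceed it.
A maximal execution: T1, T5 — then nothing else fits. Step-by-step check:
  pool = (2, 2, 2, 3)
  T1: need (1, 1, 2, 3) fits (2, 2, 2, 3); releases (2, 0, 2, 0), pool now (4, 2, 4, 3)
  T5: need (3, 0, 4, 2) fits (4, 2, 4, 3); releases (0, 0, 3, 1), pool now (4, 2, 7, 4)
  T3 cannot run: need (5, 2, 1, 1) vs free (4, 2, 7, 4) (insufficient R2)
  T8 cannot run: need (5, 1, 3, 1) vs free (4, 2, 7, 4) (insufficient R2)
Never able to finish: T3 and T8.


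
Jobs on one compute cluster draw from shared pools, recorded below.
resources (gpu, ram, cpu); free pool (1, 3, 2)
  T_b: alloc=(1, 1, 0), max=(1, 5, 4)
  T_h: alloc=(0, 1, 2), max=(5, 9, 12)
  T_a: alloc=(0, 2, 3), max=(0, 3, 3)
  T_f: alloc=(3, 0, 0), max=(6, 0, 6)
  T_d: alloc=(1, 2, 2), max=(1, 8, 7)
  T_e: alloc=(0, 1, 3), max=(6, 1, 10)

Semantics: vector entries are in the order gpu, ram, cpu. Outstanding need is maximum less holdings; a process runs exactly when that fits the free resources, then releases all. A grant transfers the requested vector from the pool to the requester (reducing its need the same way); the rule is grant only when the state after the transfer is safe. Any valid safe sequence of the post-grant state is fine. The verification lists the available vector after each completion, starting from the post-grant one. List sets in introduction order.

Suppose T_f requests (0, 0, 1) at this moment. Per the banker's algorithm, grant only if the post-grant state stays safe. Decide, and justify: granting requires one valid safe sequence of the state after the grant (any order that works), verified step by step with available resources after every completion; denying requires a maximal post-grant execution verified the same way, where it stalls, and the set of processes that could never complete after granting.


DENY — the pretend-granted state is unsafe.
Key observation: the pool after T_a, T_b is (2, 6, 4); every surviving request exceeds it in cpu, so progress ends there.
On the post-grant state, T_a, T_b is a maximal run — nothing extends it. Verifying each step:
  pool = (1, 3, 1)
  run T_a (needs (0, 1, 0), free (1, 3, 1)); after release of (0, 2, 3) the pool is (1, 5, 4)
  run T_b (needs (0, 4, 4), free (1, 5, 4)); after release of (1, 1, 0) the pool is (2, 6, 4)
  T_h still needs (5, 8, 10) but only (2, 6, 4) is free — short on gpu, ram and cpu
  T_f still needs (3, 0, 5) but only (2, 6, 4) is free — short on gpu and cpu
  T_d still needs (0, 6, 5) but only (2, 6, 4) is free — short on cpu
  T_e still needs (6, 0, 7) but only (2, 6, 4) is free — short on gpu and cpu
Had the request been granted, T_h, T_f, T_d and T_e could never finish.


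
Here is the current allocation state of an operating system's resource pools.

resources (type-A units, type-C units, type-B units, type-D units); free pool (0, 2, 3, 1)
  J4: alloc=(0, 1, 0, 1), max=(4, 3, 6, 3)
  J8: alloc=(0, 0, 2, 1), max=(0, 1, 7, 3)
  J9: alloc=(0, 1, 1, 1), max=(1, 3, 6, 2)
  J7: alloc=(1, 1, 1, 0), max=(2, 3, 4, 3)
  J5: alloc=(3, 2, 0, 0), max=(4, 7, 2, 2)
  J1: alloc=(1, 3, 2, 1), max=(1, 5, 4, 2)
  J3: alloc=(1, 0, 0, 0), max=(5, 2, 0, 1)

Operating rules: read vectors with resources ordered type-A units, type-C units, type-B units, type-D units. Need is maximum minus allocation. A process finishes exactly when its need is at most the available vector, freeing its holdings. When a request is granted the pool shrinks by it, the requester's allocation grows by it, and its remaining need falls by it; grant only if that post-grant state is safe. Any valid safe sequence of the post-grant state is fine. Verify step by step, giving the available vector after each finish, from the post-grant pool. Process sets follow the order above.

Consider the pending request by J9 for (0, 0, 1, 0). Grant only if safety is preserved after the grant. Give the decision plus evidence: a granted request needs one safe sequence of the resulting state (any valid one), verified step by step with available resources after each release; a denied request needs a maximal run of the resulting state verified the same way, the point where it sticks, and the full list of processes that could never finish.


GRANT — the state after the grant stays safe, e.g. via J1, J9, J5, J8, J3, J4, J7.
Key observation: the transfer keeps a workable pool ((0, 2, 2, 1)); J1 starts the safe sequence.
Check on the post-grant state, step by step:
  pool = (0, 2, 2, 1)
  J1: need (0, 2, 2, 1) fits (0, 2, 2, 1); releases (1, 3, 2, 1), pool now (1, 5, 4, 2)
  J9: need (1, 2, 4, 1) fits (1, 5, 4, 2); releases (0, 1, 2, 1), pool now (1, 6, 6, 3)
  J5: need (1, 5, 2, 2) fits (1, 6, 6, 3); releases (3, 2, 0, 0), pool now (4, 8, 6, 3)
  J8: need (0, 1, 5, 2) fits (4, 8, 6, 3); releases (0, 0, 2, 1), pool now (4, 8, 8, 4)
  J3: need (4, 2, 0, 1) fits (4, 8, 8, 4); releases (1, 0, 0, 0), pool now (5, 8, 8, 4)
  J4: need (4, 2, 6, 2) fits (5, 8, 8, 4); releases (0, 1, 0, 1), pool now (5, 9, 8, 5)
  J7: need (1, 2, 3, 3) fits (5, 9, 8, 5); releases (1, 1, 1, 0), pool now (6, 10, 9, 5)


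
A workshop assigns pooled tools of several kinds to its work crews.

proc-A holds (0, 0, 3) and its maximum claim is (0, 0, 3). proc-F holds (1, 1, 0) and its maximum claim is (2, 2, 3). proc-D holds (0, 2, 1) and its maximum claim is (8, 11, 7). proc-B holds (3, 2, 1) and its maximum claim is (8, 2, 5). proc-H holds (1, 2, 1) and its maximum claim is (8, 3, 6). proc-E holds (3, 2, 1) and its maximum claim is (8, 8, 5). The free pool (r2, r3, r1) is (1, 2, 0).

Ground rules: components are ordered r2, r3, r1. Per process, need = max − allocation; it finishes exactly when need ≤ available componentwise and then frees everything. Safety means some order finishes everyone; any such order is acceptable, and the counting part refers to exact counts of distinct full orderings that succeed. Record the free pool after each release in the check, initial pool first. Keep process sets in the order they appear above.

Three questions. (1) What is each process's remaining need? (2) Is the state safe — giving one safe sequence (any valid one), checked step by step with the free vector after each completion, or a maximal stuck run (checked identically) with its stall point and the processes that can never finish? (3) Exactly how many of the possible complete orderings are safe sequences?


(1) Need matrix, components ordered r2, r3, r1:
  proc-A: (0, 0, 0)
  proc-F: (1, 1, 3)
  proc-D: (8, 9, 6)
  proc-B: (5, 0, 4)
  proc-H: (7, 1, 5)
  proc-E: (5, 6, 4)
(2) The state is UNSAFE.
Key observation: r2 is the bottleneck — with proc-A, proc-F done the pool holds (2, 3, 3), short of every remaining need.
The run proc-A, proc-F cannot be extended any further. Verifying each step:
  pool = (1, 2, 0)
  proc-A: need (0, 0, 0) fits (1, 2, 0); releases (0, 0, 3), pool now (1, 2, 3)
  proc-F: need (1, 1, 3) fits (1, 2, 3); releases (1, 1, 0), pool now (2, 3, 3)
  proc-D cannot run: need (8, 9, 6) vs free (2, 3, 3) (insufficient r2, r3 and r1)
  proc-B cannot run: need (5, 0, 4) vs free (2, 3, 3) (insufficient r2 and r1)
  proc-H cannot run: need (7, 1, 5) vs free (2, 3, 3) (insufficient r2 and r1)
  proc-E cannot run: need (5, 6, 4) vs free (2, 3, 3) (insufficient r2, r3 and r1)
Processes that can never finish: proc-D, proc-B, proc-H and proc-E.
(3) The exact count: 0 of the possible complete orderings are safe sequences.


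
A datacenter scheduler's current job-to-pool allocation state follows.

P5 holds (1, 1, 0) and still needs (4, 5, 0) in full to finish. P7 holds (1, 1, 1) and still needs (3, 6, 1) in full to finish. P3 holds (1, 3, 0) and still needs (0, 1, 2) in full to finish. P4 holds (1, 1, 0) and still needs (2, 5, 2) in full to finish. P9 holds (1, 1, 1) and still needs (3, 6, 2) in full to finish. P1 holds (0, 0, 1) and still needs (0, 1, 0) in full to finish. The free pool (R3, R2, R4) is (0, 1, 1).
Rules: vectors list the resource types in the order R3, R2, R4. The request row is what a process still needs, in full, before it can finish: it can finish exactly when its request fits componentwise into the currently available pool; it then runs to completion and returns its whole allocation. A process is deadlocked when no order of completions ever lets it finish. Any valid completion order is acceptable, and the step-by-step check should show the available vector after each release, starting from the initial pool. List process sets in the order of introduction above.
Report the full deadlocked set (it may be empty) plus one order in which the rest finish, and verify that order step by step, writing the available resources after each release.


The deadlocked set is P5, P7, P4 and P9.
Key observation: the wall is R3: completing P1, P3 brings the pool only to (1, 4, 2), and all the rest need more.
One completion order for the rest: P1, P3. Verifying each step:
  pool = (0, 1, 1)
  P1 needs (0, 1, 0) <= (0, 1, 1) -> finishes; pool += (0, 0, 1) = (0, 1, 2)
  P3 needs (0, 1, 2) <= (0, 1, 2) -> finishes; pool += (1, 3, 0) = (1, 4, 2)
None of the blocked processes ever fits:
  P5 cannot run: need (4, 5, 0) vs free (1, 4, 2) (insufficient R3 and R2)
  P7 cannot run: need (3, 6, 1) vs free (1, 4, 2) (insufficient R3 and R2)
  P4 cannot run: need (2, 5, 2) vs free (1, 4, 2) (insufficient R3 and R2)
  P9 cannot run: need (3, 6, 2) vs free (1, 4, 2) (insufficient R3 and R2)


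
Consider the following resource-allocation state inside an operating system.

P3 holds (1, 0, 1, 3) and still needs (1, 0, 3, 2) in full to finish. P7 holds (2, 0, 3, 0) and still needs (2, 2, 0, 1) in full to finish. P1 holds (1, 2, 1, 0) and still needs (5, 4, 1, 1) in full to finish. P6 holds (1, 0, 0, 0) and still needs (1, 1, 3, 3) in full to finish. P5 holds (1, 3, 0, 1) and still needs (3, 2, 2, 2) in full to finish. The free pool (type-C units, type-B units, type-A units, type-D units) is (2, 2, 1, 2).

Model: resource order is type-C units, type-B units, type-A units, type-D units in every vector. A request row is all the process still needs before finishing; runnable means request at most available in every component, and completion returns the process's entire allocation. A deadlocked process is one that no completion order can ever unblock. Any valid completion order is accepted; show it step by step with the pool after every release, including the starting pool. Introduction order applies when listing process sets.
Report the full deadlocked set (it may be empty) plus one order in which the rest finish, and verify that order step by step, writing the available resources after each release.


Nothing here is deadlocked.
Key observation: P7 fits the free pool immediately, and its release cascades until everyone finishes.
The rest can finish in the order P7, P5, P1, P3, P6. Walking it through:
  pool = (2, 2, 1, 2)
  run P7 (needs (2, 2, 0, 1), free (2, 2, 1, 2)); after release of (2, 0, 3, 0) the pool is (4, 2, 4, 2)
  run P5 (needs (3, 2, 2, 2), free (4, 2, 4, 2)); after release of (1, 3, 0, 1) the pool is (5, 5, 4, 3)
  run P1 (needs (5, 4, 1, 1), free (5, 5, 4, 3)); after release of (1, 2, 1, 0) the pool is (6, 7, 5, 3)
  run P3 (needs (1, 0, 3, 2), free (6, 7, 5, 3)); after release of (1, 0, 1, 3) the pool is (7, 7, 6, 6)
  run P6 (needs (1, 1, 3, 3), free (7, 7, 6, 6)); after release of (1, 0, 0, 0) the pool is (8, 7, 6, 6)


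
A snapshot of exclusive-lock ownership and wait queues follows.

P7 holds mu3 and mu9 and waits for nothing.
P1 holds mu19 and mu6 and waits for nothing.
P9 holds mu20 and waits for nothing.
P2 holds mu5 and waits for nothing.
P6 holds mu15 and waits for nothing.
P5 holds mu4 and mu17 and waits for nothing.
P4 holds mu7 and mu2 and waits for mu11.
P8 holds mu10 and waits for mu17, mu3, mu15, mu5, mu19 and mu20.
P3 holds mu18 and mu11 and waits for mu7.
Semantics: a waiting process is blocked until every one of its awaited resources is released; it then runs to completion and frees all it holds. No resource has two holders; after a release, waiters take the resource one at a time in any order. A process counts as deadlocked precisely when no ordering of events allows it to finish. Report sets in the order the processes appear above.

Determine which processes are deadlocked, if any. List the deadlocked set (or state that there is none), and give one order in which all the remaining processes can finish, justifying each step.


Deadlocked set: P4 and P3.
Key observation: P4 -> P3 -> P4 is a circular wait — nothing in it can go first; no other process is dragged down with it.
The rest can finish in the order P1, P5, P9, P7, P6, P2, P8.
Check, step by step:
  run P1 (it waits on nothing); releases mu19 and mu6
  run P5 (it waits on nothing); releases mu4 and mu17
  run P9 (it waits on nothing); releases mu20
  run P7 (it waits on nothing); releases mu3 and mu9
  run P6 (it waits on nothing); releases mu15
  run P2 (it waits on nothing); releases mu5
  P8: everything it awaited (mu17, mu3, mu15, mu5, mu19 and mu20) is free; runs, freeing mu10


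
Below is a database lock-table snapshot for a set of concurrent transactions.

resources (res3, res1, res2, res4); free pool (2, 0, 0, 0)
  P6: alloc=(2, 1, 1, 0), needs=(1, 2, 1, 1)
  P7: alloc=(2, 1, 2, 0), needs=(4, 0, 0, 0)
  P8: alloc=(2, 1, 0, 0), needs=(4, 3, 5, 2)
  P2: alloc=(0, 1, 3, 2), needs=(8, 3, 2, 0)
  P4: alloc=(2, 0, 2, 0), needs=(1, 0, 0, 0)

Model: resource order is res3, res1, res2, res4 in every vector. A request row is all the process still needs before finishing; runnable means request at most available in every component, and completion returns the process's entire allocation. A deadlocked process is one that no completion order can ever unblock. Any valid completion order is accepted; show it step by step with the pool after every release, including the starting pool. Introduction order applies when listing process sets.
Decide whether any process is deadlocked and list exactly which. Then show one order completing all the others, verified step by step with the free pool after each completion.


Deadlocked: P6, P8 and P2.
Key observation: no order helps: past P4, P7, the free pool tops out at (6, 1, 4, 0), below what each blocked process needs in res1.
The rest can finish in the order P4, P7. Step-by-step check:
  pool = (2, 0, 0, 0)
  P4: need (1, 0, 0, 0) fits (2, 0, 0, 0); releases (2, 0, 2, 0), pool now (4, 0, 2, 0)
  P7: need (4, 0, 0, 0) fits (4, 0, 2, 0); releases (2, 1, 2, 0), pool now (6, 1, 4, 0)
None of the blocked processes ever fits:
  P6 still needs (1, 2, 1, 1) but only (6, 1, 4, 0) is free — short on res1 and res4
  P8 still needs (4, 3, 5, 2) but only (6, 1, 4, 0) is free — short on res1, res2 and res4
  P2 still needs (8, 3, 2, 0) but only (6, 1, 4, 0) is free — short on res3 and res1


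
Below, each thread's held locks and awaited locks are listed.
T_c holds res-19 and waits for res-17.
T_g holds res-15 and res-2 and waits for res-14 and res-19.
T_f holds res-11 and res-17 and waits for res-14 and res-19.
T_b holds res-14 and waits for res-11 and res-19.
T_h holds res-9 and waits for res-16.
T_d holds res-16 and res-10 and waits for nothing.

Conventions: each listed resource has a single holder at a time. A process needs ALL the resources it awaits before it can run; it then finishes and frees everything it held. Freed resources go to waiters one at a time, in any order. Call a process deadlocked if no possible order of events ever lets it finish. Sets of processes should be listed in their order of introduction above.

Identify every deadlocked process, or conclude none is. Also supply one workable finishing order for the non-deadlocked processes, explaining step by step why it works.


The deadlocked set is T_c, T_g, T_f and T_b.
Key observation: the loop T_c -> T_f -> T_c blocks itself forever; T_b is caught in further circular waits and T_g waits into the deadlock from upstream.
One completion order for the rest: T_d, T_h.
Check, step by step:
  run T_d (it waits on nothing); releases res-16 and res-10
  T_h: everything it awaited (res-16) is free; runs, freeing res-9
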